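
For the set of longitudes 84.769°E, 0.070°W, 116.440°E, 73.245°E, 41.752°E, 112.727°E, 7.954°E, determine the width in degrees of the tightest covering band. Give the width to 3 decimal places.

116.510°

Sort the longitudes: -0.070°, +7.954°, +41.752°, +73.245°, +84.769°, +112.727°, +116.440°.
Eastward gaps between consecutive values (wrapping around): 8.024°, 33.798°, 31.493°, 11.524°, 27.958°, 3.713°, 243.490°.
Largest gap = 243.490° ⇒ minimal covering band is its complement: 360° − 243.490° = 116.510°.
Band runs from -0.070° eastward to +116.440°.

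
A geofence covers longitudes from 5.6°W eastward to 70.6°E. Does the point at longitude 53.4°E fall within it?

Band width going east from -5.6° to +70.6°: ((70.6 − -5.6) mod 360) = 76.2°.
Offset of +53.4° east of the west edge: ((53.4 − -5.6) mod 360) = 59.0°.
59.0° ≤ 76.2° ⇒ inside.

Yes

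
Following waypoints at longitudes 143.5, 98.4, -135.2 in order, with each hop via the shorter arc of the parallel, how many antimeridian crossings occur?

Leg 1: +143.5° → +98.4°, shortest Δλ = -45.1° (west) — does not cross 180°.
Leg 2: +98.4° → -135.2°, shortest Δλ = 126.4° (east) — crosses 180°.
Total crossings: 1.

1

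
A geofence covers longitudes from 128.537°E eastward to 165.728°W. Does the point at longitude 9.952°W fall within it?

No

Band width going east from +128.537° to -165.728°: ((-165.728 − 128.537) mod 360) = 65.735°.
Offset of -9.952° east of the west edge: ((-9.952 − 128.537) mod 360) = 221.511°.
221.511° > 65.735° ⇒ outside.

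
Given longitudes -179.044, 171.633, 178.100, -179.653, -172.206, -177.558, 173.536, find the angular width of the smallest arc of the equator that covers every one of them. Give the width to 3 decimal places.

Sort the longitudes: -179.653°, -179.044°, -177.558°, -172.206°, +171.633°, +173.536°, +178.100°.
Eastward gaps between consecutive values (wrapping around): 0.609°, 1.486°, 5.352°, 343.839°, 1.903°, 4.564°, 2.247°.
Largest gap = 343.839° ⇒ minimal covering band is its complement: 360° − 343.839° = 16.161°.
Band runs from +171.633° eastward to -172.206°, crossing the antimeridian.

16.161°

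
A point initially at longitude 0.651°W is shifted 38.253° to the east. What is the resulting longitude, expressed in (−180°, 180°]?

Start at -0.651°; shift +38.253° → +37.602°.
+37.602° already lies in (−180°, 180°].

37.602°E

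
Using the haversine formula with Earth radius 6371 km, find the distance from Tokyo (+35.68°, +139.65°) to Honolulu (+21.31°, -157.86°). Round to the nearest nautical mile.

Δλ = -157.86 − 139.65 = -297.51°; wrapped into (−180°, 180°]: 62.49°.
Δφ = 21.31 − 35.68 = -14.37°.
a = sin²(Δφ/2) + cos φ₁ · cos φ₂ · sin²(Δλ/2) = 0.219245.
c = 2·atan2(√a, √(1−a)) = 0.97459 rad → d = 6371·c ≈ 6209.10 km ≈ 3352.65 nmi.

3353 nmi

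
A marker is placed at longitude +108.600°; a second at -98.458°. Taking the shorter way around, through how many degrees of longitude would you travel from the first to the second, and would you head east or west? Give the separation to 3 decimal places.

Raw difference: -98.458 − 108.600 = -207.058°.
Normalise into (−180°, 180°]: -207.058° + 360° = 152.942°.
Positive ⇒ the second point lies to the east; separation 152.942°.

152.942° east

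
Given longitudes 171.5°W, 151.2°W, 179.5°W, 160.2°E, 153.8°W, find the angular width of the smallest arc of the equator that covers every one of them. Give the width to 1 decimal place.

48.6°

Sort the longitudes: -179.5°, -171.5°, -153.8°, -151.2°, +160.2°.
Eastward gaps between consecutive values (wrapping around): 8.0°, 17.7°, 2.6°, 311.4°, 20.3°.
Largest gap = 311.4° ⇒ minimal covering band is its complement: 360° − 311.4° = 48.6°.
Band runs from +160.2° eastward to -151.2°, crossing the antimeridian.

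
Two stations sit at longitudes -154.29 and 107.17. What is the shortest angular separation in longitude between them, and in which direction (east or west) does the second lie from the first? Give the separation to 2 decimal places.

98.54° west

Raw difference: 107.17 − -154.29 = 261.46°.
Normalise into (−180°, 180°]: 261.46° − 360° = -98.54°.
Negative ⇒ the second point lies to the west; separation 98.54°.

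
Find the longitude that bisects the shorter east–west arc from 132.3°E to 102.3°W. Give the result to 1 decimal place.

165.0°W

Signed shortest Δλ from +132.3° to -102.3° is +125.4°.
Midpoint longitude = +132.3° + (+125.4°)/2 = +132.3° + 62.7° = +195.0°.
Normalise into (−180°, 180°]: -165.0°.
(The naïve average (+132.3 + -102.3)/2 = 15.0° is on the wrong side of the globe.)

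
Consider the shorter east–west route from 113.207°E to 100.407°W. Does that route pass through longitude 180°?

Naïve |-100.407 − 113.207| = 213.614° > 180°, so the shorter arc goes the other way round — across 180°.
Signed shortest Δλ = ((-100.407 − 113.207 + 180) mod 360) − 180 = 146.386°.
Going east by 146.386° from +113.207° passes through 180° before reaching -100.407°.

Yes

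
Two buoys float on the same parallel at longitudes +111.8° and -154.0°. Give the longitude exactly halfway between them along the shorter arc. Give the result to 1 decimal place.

Signed shortest Δλ from +111.8° to -154.0° is +94.2°.
Midpoint longitude = +111.8° + (+94.2°)/2 = +111.8° + 47.1° = +158.9°.
(The naïve average (+111.8 + -154.0)/2 = -21.1° is on the wrong side of the globe.)

+158.9°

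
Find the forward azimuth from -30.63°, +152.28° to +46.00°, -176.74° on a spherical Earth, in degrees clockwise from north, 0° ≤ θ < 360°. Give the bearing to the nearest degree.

21°

Δλ = -176.74 − 152.28 = -329.02°; wrapped into (−180°, 180°]: 30.98°.
θ = atan2( sin Δλ · cos φ₂ , cos φ₁ · sin φ₂ − sin φ₁ · cos φ₂ · cos Δλ )
  = atan2(0.35757, 0.92241) = 21.189° → normalised to [0°, 360°): 21.189°.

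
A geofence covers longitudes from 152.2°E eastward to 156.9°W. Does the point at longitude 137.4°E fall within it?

Band width going east from +152.2° to -156.9°: ((-156.9 − 152.2) mod 360) = 50.9°.
Offset of +137.4° east of the west edge: ((137.4 − 152.2) mod 360) = 345.2°.
345.2° > 50.9° ⇒ outside.

No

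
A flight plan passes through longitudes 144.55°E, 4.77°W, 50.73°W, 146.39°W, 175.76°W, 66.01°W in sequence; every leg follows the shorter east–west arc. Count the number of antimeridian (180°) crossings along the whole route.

0

Leg 1: +144.55° → -4.77°, shortest Δλ = -149.32° (west) — does not cross 180°.
Leg 2: -4.77° → -50.73°, shortest Δλ = -45.96° (west) — does not cross 180°.
Leg 3: -50.73° → -146.39°, shortest Δλ = -95.66° (west) — does not cross 180°.
Leg 4: -146.39° → -175.76°, shortest Δλ = -29.37° (west) — does not cross 180°.
Leg 5: -175.76° → -66.01°, shortest Δλ = 109.75° (east) — does not cross 180°.
Total crossings: 0.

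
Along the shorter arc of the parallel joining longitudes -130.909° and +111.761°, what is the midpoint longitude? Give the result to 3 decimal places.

+170.426°

Signed shortest Δλ from -130.909° to +111.761° is -117.330°.
Midpoint longitude = -130.909° + (-117.330°)/2 = -130.909° − 58.665° = -189.574°.
Normalise into (−180°, 180°]: +170.426°.
(The naïve average (-130.909 + +111.761)/2 = -9.574° is on the wrong side of the globe.)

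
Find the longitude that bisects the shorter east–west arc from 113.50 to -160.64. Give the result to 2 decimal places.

+156.43°

Signed shortest Δλ from +113.50° to -160.64° is +85.86°.
Midpoint longitude = +113.50° + (+85.86°)/2 = +113.50° + 42.93° = +156.43°.
(The naïve average (+113.50 + -160.64)/2 = -23.57° is on the wrong side of the globe.)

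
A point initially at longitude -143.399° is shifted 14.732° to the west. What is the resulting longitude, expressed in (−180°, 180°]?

-158.131°

Start at -143.399°; shift −14.732° → -158.131°.
-158.131° already lies in (−180°, 180°].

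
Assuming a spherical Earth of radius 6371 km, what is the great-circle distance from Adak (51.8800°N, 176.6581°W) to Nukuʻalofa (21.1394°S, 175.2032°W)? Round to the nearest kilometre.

8121 km

Δλ = -175.2032 − -176.6581 = 1.4549°.
Δφ = -21.1394 − 51.8800 = -73.0194°.
a = sin²(Δφ/2) + cos φ₁ · cos φ₂ · sin²(Δλ/2) = 0.354069.
c = 2·atan2(√a, √(1−a)) = 1.27462 rad → d = 6371·c ≈ 8120.62 km.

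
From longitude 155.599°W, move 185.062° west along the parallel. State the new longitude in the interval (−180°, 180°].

19.339°E

Start at -155.599°; shift −185.062° → -340.661°.
-340.661° lies outside (−180°, 180°]; add 360° → +19.339°.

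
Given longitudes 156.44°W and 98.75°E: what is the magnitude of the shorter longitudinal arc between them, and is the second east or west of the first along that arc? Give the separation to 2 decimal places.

Raw difference: 98.75 − -156.44 = 255.19°.
Normalise into (−180°, 180°]: 255.19° − 360° = -104.81°.
Negative ⇒ the second point lies to the west; separation 104.81°.

104.81° west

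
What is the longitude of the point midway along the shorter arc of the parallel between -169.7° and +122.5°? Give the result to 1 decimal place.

+156.4°

Signed shortest Δλ from -169.7° to +122.5° is -67.8°.
Midpoint longitude = -169.7° + (-67.8°)/2 = -169.7° − 33.9° = -203.6°.
Normalise into (−180°, 180°]: +156.4°.
(The naïve average (-169.7 + +122.5)/2 = -23.6° is on the wrong side of the globe.)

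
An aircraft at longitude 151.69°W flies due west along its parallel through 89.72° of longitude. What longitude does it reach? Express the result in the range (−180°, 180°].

118.59°E

Start at -151.69°; shift −89.72° → -241.41°.
-241.41° lies outside (−180°, 180°]; add 360° → +118.59°.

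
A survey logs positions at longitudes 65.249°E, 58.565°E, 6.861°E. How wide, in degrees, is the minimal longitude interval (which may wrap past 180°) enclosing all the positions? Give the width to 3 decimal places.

Sort the longitudes: +6.861°, +58.565°, +65.249°.
Eastward gaps between consecutive values (wrapping around): 51.704°, 6.684°, 301.612°.
Largest gap = 301.612° ⇒ minimal covering band is its complement: 360° − 301.612° = 58.388°.
Band runs from +6.861° eastward to +65.249°.

58.388°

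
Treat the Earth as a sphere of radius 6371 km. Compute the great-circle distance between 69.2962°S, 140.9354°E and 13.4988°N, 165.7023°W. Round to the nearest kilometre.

10092 km

Δλ = -165.7023 − 140.9354 = -306.6377°; wrapped into (−180°, 180°]: 53.3623°.
Δφ = 13.4988 − -69.2962 = 82.7950°.
a = sin²(Δφ/2) + cos φ₁ · cos φ₂ · sin²(Δλ/2) = 0.506602.
c = 2·atan2(√a, √(1−a)) = 1.58400 rad → d = 6371·c ≈ 10091.67 km.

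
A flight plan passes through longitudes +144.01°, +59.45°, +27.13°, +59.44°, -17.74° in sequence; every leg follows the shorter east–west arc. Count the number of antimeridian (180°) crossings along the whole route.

0

Leg 1: +144.01° → +59.45°, shortest Δλ = -84.56° (west) — does not cross 180°.
Leg 2: +59.45° → +27.13°, shortest Δλ = -32.32° (west) — does not cross 180°.
Leg 3: +27.13° → +59.44°, shortest Δλ = 32.31° (east) — does not cross 180°.
Leg 4: +59.44° → -17.74°, shortest Δλ = -77.18° (west) — does not cross 180°.
Total crossings: 0.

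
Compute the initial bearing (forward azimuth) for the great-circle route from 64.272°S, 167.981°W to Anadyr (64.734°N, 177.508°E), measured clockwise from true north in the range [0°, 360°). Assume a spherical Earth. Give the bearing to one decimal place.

352.0°

Δλ = 177.508 − -167.981 = 345.489°; wrapped into (−180°, 180°]: -14.511°.
θ = atan2( sin Δλ · cos φ₂ , cos φ₁ · sin φ₂ − sin φ₁ · cos φ₂ · cos Δλ )
  = atan2(-0.10695, 0.76481) = -7.960° → normalised to [0°, 360°): 352.040°.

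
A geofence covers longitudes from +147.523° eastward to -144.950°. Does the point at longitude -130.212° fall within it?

No

Band width going east from +147.523° to -144.950°: ((-144.950 − 147.523) mod 360) = 67.527°.
Offset of -130.212° east of the west edge: ((-130.212 − 147.523) mod 360) = 82.265°.
82.265° > 67.527° ⇒ outside.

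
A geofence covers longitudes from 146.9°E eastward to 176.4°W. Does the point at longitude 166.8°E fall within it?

Yes

Band width going east from +146.9° to -176.4°: ((-176.4 − 146.9) mod 360) = 36.7°.
Offset of +166.8° east of the west edge: ((166.8 − 146.9) mod 360) = 19.9°.
19.9° ≤ 36.7° ⇒ inside.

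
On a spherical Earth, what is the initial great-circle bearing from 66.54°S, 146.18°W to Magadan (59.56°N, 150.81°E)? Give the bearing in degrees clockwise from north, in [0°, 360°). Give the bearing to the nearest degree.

Δλ = 150.81 − -146.18 = 296.99°; wrapped into (−180°, 180°]: -63.01°.
θ = atan2( sin Δλ · cos φ₂ , cos φ₁ · sin φ₂ − sin φ₁ · cos φ₂ · cos Δλ )
  = atan2(-0.45146, 0.55416) = -39.169° → normalised to [0°, 360°): 320.831°.

321°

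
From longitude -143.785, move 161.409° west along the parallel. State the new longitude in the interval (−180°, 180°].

Start at -143.785°; shift −161.409° → -305.194°.
-305.194° lies outside (−180°, 180°]; add 360° → +54.806°.

+54.806°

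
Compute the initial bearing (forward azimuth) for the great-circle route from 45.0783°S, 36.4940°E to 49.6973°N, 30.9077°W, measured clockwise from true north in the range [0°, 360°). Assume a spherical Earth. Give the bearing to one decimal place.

320.1°

Δλ = -30.9077 − 36.4940 = -67.4017°.
θ = atan2( sin Δλ · cos φ₂ , cos φ₁ · sin φ₂ − sin φ₁ · cos φ₂ · cos Δλ )
  = atan2(-0.59716, 0.71452) = -39.887° → normalised to [0°, 360°): 320.113°.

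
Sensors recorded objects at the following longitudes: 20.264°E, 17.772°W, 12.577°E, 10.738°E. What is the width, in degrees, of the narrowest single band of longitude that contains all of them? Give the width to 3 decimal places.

Sort the longitudes: -17.772°, +10.738°, +12.577°, +20.264°.
Eastward gaps between consecutive values (wrapping around): 28.510°, 1.839°, 7.687°, 321.964°.
Largest gap = 321.964° ⇒ minimal covering band is its complement: 360° − 321.964° = 38.036°.
Band runs from -17.772° eastward to +20.264°.

38.036°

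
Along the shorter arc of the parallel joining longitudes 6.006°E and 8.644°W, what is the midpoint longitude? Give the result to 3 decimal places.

1.319°W

Signed shortest Δλ from +6.006° to -8.644° is -14.650°.
Midpoint longitude = +6.006° + (-14.650°)/2 = +6.006° − 7.325° = -1.319°.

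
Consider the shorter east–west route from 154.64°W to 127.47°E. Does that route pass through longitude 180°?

Naïve |127.47 − -154.64| = 282.11° > 180°, so the shorter arc goes the other way round — across 180°.
Signed shortest Δλ = ((127.47 − -154.64 + 180) mod 360) − 180 = -77.89°.
Going west by 77.89° from -154.64° passes through 180° before reaching +127.47°.

Yes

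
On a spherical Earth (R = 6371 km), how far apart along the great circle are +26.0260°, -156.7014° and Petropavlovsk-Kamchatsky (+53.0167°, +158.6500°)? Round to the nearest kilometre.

4746 km

Δλ = 158.6500 − -156.7014 = 315.3514°; wrapped into (−180°, 180°]: -44.6486°.
Δφ = 53.0167 − 26.0260 = 26.9907°.
a = sin²(Δφ/2) + cos φ₁ · cos φ₂ · sin²(Δλ/2) = 0.132457.
c = 2·atan2(√a, √(1−a)) = 0.74500 rad → d = 6371·c ≈ 4746.42 km.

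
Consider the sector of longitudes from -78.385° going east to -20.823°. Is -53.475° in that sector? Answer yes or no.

Band width going east from -78.385° to -20.823°: ((-20.823 − -78.385) mod 360) = 57.562°.
Offset of -53.475° east of the west edge: ((-53.475 − -78.385) mod 360) = 24.910°.
24.910° ≤ 57.562° ⇒ inside.

Yes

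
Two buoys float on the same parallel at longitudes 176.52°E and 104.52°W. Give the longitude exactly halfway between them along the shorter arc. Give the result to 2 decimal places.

Signed shortest Δλ from +176.52° to -104.52° is +78.96°.
Midpoint longitude = +176.52° + (+78.96°)/2 = +176.52° + 39.48° = +216.00°.
Normalise into (−180°, 180°]: -144.00°.
(The naïve average (+176.52 + -104.52)/2 = 36.0° is on the wrong side of the globe.)

144.00°W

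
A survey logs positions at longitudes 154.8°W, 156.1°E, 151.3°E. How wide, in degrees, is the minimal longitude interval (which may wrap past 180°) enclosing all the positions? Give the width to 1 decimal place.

Sort the longitudes: -154.8°, +151.3°, +156.1°.
Eastward gaps between consecutive values (wrapping around): 306.1°, 4.8°, 49.1°.
Largest gap = 306.1° ⇒ minimal covering band is its complement: 360° − 306.1° = 53.9°.
Band runs from +151.3° eastward to -154.8°, crossing the antimeridian.

53.9°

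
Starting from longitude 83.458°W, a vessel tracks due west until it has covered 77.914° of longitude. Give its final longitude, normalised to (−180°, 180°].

Start at -83.458°; shift −77.914° → -161.372°.
-161.372° already lies in (−180°, 180°].

161.372°W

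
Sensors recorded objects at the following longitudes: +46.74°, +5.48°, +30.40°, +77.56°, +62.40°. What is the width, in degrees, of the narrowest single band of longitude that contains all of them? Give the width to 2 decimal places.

Sort the longitudes: +5.48°, +30.40°, +46.74°, +62.40°, +77.56°.
Eastward gaps between consecutive values (wrapping around): 24.92°, 16.34°, 15.66°, 15.16°, 287.92°.
Largest gap = 287.92° ⇒ minimal covering band is its complement: 360° − 287.92° = 72.08°.
Band runs from +5.48° eastward to +77.56°.

72.08°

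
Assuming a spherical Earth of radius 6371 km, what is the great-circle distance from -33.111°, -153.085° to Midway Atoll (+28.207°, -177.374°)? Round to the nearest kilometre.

7284 km

Δλ = -177.374 − -153.085 = -24.289°.
Δφ = 28.207 − -33.111 = 61.318°.
a = sin²(Δφ/2) + cos φ₁ · cos φ₂ · sin²(Δλ/2) = 0.292695.
c = 2·atan2(√a, √(1−a)) = 1.14328 rad → d = 6371·c ≈ 7283.86 km.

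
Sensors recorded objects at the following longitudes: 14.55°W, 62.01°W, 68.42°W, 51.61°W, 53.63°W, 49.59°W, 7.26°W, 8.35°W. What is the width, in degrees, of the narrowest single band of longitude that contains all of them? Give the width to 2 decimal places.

61.16°

Sort the longitudes: -68.42°, -62.01°, -53.63°, -51.61°, -49.59°, -14.55°, -8.35°, -7.26°.
Eastward gaps between consecutive values (wrapping around): 6.41°, 8.38°, 2.02°, 2.02°, 35.04°, 6.20°, 1.09°, 298.84°.
Largest gap = 298.84° ⇒ minimal covering band is its complement: 360° − 298.84° = 61.16°.
Band runs from -68.42° eastward to -7.26°.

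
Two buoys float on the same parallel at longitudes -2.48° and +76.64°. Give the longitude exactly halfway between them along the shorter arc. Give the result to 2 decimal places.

+37.08°

Signed shortest Δλ from -2.48° to +76.64° is +79.12°.
Midpoint longitude = -2.48° + (+79.12°)/2 = -2.48° + 39.56° = +37.08°.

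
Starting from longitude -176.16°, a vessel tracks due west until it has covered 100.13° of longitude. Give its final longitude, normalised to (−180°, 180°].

Start at -176.16°; shift −100.13° → -276.29°.
-276.29° lies outside (−180°, 180°]; add 360° → +83.71°.

+83.71°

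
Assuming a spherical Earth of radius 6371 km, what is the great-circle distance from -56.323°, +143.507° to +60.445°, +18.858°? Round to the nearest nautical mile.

Δλ = 18.858 − 143.507 = -124.649°.
Δφ = 60.445 − -56.323 = 116.768°.
a = sin²(Δφ/2) + cos φ₁ · cos φ₂ · sin²(Δλ/2) = 0.939702.
c = 2·atan2(√a, √(1−a)) = 2.64540 rad → d = 6371·c ≈ 16853.87 km ≈ 9100.36 nmi.

9100 nmi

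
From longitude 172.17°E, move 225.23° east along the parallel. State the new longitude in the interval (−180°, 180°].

Start at +172.17°; shift +225.23° → +397.40°.
+397.40° lies outside (−180°, 180°]; subtract 360° → +37.40°.

37.40°E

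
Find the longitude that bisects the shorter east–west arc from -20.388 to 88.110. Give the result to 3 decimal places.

+33.861°

Signed shortest Δλ from -20.388° to +88.110° is +108.498°.
Midpoint longitude = -20.388° + (+108.498°)/2 = -20.388° + 54.249° = +33.861°.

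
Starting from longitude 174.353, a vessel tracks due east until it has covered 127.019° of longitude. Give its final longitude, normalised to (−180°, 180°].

Start at +174.353°; shift +127.019° → +301.372°.
+301.372° lies outside (−180°, 180°]; subtract 360° → -58.628°.

-58.628°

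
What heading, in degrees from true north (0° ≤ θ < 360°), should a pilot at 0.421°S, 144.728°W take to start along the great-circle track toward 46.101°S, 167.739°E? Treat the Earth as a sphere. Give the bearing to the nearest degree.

Δλ = 167.739 − -144.728 = 312.467°; wrapped into (−180°, 180°]: -47.533°.
θ = atan2( sin Δλ · cos φ₂ , cos φ₁ · sin φ₂ − sin φ₁ · cos φ₂ · cos Δλ )
  = atan2(-0.51149, -0.71710) = -144.501° → normalised to [0°, 360°): 215.499°.

215°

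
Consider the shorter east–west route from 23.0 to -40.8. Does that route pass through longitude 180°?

No

Signed shortest Δλ = ((-40.8 − 23.0 + 180) mod 360) − 180 = -63.8°.
Going west by 63.8° from +23.0° reaches -40.8° without touching 180°.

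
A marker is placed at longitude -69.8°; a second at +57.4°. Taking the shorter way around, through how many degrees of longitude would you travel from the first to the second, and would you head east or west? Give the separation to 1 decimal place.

127.2° east

Raw difference: 57.4 − -69.8 = 127.2°.
Normalise into (−180°, 180°]: 127.2° stays 127.2°.
Positive ⇒ the second point lies to the east; separation 127.2°.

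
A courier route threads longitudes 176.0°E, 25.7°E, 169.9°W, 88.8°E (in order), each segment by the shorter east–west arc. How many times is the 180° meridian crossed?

Leg 1: +176.0° → +25.7°, shortest Δλ = -150.3° (west) — does not cross 180°.
Leg 2: +25.7° → -169.9°, shortest Δλ = 164.4° (east) — crosses 180°.
Leg 3: -169.9° → +88.8°, shortest Δλ = -101.3° (west) — crosses 180°.
Total crossings: 2.

2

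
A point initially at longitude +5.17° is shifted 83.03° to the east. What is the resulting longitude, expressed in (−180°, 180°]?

Start at +5.17°; shift +83.03° → +88.20°.
+88.20° already lies in (−180°, 180°].

+88.20°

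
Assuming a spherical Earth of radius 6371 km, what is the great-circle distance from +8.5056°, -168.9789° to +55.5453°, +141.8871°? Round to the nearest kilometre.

Δλ = 141.8871 − -168.9789 = 310.8660°; wrapped into (−180°, 180°]: -49.1340°.
Δφ = 55.5453 − 8.5056 = 47.0397°.
a = sin²(Δφ/2) + cos φ₁ · cos φ₂ · sin²(Δλ/2) = 0.255972.
c = 2·atan2(√a, √(1−a)) = 1.06093 rad → d = 6371·c ≈ 6759.21 km.

6759 km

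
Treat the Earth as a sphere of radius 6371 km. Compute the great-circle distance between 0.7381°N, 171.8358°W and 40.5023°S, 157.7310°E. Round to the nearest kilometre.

5523 km

Δλ = 157.7310 − -171.8358 = 329.5668°; wrapped into (−180°, 180°]: -30.4332°.
Δφ = -40.5023 − 0.7381 = -41.2404°.
a = sin²(Δφ/2) + cos φ₁ · cos φ₂ · sin²(Δλ/2) = 0.176403.
c = 2·atan2(√a, √(1−a)) = 0.86690 rad → d = 6371·c ≈ 5523.01 km.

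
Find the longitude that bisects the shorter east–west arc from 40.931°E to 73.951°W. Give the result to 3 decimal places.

16.510°W

Signed shortest Δλ from +40.931° to -73.951° is -114.882°.
Midpoint longitude = +40.931° + (-114.882°)/2 = +40.931° − 57.441° = -16.510°.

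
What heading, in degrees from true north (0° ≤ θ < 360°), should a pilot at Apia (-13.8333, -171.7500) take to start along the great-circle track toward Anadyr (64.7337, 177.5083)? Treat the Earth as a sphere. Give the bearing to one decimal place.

Δλ = 177.5083 − -171.7500 = 349.2583°; wrapped into (−180°, 180°]: -10.7417°.
θ = atan2( sin Δλ · cos φ₂ , cos φ₁ · sin φ₂ − sin φ₁ · cos φ₂ · cos Δλ )
  = atan2(-0.07955, 0.97837) = -4.649° → normalised to [0°, 360°): 355.351°.

355.4°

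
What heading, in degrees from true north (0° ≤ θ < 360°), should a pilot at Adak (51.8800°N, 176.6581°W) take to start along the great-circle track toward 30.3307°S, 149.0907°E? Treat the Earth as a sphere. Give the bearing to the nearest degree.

209°

Δλ = 149.0907 − -176.6581 = 325.7488°; wrapped into (−180°, 180°]: -34.2512°.
θ = atan2( sin Δλ · cos φ₂ , cos φ₁ · sin φ₂ − sin φ₁ · cos φ₂ · cos Δλ )
  = atan2(-0.48579, -0.87301) = -150.906° → normalised to [0°, 360°): 209.094°.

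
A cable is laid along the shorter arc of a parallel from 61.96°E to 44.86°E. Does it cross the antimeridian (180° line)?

Signed shortest Δλ = ((44.86 − 61.96 + 180) mod 360) − 180 = -17.1°.
Going west by 17.1° from +61.96° reaches +44.86° without touching 180°.

No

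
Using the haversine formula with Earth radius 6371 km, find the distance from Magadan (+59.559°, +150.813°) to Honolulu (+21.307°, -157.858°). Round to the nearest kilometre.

Δλ = -157.858 − 150.813 = -308.671°; wrapped into (−180°, 180°]: 51.329°.
Δφ = 21.307 − 59.559 = -38.252°.
a = sin²(Δφ/2) + cos φ₁ · cos φ₂ · sin²(Δλ/2) = 0.195892.
c = 2·atan2(√a, √(1−a)) = 0.91699 rad → d = 6371·c ≈ 5842.11 km.

5842 km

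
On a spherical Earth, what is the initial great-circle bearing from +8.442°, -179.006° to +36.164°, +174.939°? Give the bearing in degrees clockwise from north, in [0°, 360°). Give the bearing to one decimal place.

349.6°

Δλ = 174.939 − -179.006 = 353.945°; wrapped into (−180°, 180°]: -6.055°.
θ = atan2( sin Δλ · cos φ₂ , cos φ₁ · sin φ₂ − sin φ₁ · cos φ₂ · cos Δλ )
  = atan2(-0.08516, 0.46584) = -10.360° → normalised to [0°, 360°): 349.640°.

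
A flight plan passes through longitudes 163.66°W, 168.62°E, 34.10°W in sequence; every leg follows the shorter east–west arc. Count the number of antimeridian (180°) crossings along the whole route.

2

Leg 1: -163.66° → +168.62°, shortest Δλ = -27.72° (west) — crosses 180°.
Leg 2: +168.62° → -34.10°, shortest Δλ = 157.28° (east) — crosses 180°.
Total crossings: 2.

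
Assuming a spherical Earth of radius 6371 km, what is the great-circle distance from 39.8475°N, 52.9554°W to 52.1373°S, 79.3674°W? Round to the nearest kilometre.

Δλ = -79.3674 − -52.9554 = -26.4120°.
Δφ = -52.1373 − 39.8475 = -91.9848°.
a = sin²(Δφ/2) + cos φ₁ · cos φ₂ · sin²(Δλ/2) = 0.541911.
c = 2·atan2(√a, √(1−a)) = 1.65472 rad → d = 6371·c ≈ 10542.20 km.

10542 km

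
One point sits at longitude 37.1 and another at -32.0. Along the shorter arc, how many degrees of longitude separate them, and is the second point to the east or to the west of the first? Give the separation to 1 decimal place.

Raw difference: -32.0 − 37.1 = -69.1°.
Normalise into (−180°, 180°]: -69.1° stays -69.1°.
Negative ⇒ the second point lies to the west; separation 69.1°.

69.1° west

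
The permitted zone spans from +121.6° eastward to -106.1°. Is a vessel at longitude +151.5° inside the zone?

Yes

Band width going east from +121.6° to -106.1°: ((-106.1 − 121.6) mod 360) = 132.3°.
Offset of +151.5° east of the west edge: ((151.5 − 121.6) mod 360) = 29.9°.
29.9° ≤ 132.3° ⇒ inside.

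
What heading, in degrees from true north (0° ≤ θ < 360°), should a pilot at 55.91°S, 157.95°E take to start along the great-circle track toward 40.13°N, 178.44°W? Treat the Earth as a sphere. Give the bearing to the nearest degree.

18°

Δλ = -178.44 − 157.95 = -336.39°; wrapped into (−180°, 180°]: 23.61°.
θ = atan2( sin Δλ · cos φ₂ , cos φ₁ · sin φ₂ − sin φ₁ · cos φ₂ · cos Δλ )
  = atan2(0.30622, 0.94145) = 18.018° → normalised to [0°, 360°): 18.018°.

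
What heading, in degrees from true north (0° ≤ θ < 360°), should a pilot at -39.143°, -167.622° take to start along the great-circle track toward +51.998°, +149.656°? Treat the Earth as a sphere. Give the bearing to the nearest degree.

Δλ = 149.656 − -167.622 = 317.278°; wrapped into (−180°, 180°]: -42.722°.
θ = atan2( sin Δλ · cos φ₂ , cos φ₁ · sin φ₂ − sin φ₁ · cos φ₂ · cos Δλ )
  = atan2(-0.41771, 0.89667) = -24.978° → normalised to [0°, 360°): 335.022°.

335°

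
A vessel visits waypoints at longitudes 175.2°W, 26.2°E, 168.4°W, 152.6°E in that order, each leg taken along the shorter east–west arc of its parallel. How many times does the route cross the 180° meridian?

Leg 1: -175.2° → +26.2°, shortest Δλ = -158.6° (west) — crosses 180°.
Leg 2: +26.2° → -168.4°, shortest Δλ = 165.4° (east) — crosses 180°.
Leg 3: -168.4° → +152.6°, shortest Δλ = -39.0° (west) — crosses 180°.
Total crossings: 3.

3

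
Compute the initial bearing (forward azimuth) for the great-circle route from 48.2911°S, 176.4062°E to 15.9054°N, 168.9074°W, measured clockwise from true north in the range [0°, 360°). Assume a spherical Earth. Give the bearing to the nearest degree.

16°

Δλ = -168.9074 − 176.4062 = -345.3136°; wrapped into (−180°, 180°]: 14.6864°.
θ = atan2( sin Δλ · cos φ₂ , cos φ₁ · sin φ₂ − sin φ₁ · cos φ₂ · cos Δλ )
  = atan2(0.24382, 0.87684) = 15.540° → normalised to [0°, 360°): 15.540°.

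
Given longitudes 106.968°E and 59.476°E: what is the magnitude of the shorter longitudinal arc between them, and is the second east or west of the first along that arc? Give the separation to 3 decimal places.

47.492° west

Raw difference: 59.476 − 106.968 = -47.492°.
Normalise into (−180°, 180°]: -47.492° stays -47.492°.
Negative ⇒ the second point lies to the west; separation 47.492°.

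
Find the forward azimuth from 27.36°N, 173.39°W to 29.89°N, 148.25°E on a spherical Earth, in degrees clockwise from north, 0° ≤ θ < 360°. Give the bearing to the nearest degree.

Δλ = 148.25 − -173.39 = 321.64°; wrapped into (−180°, 180°]: -38.36°.
θ = atan2( sin Δλ · cos φ₂ , cos φ₁ · sin φ₂ − sin φ₁ · cos φ₂ · cos Δλ )
  = atan2(-0.53805, 0.13016) = -76.401° → normalised to [0°, 360°): 283.599°.

284°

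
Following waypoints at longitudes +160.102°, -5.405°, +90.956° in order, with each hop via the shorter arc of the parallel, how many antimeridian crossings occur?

Leg 1: +160.102° → -5.405°, shortest Δλ = -165.507° (west) — does not cross 180°.
Leg 2: -5.405° → +90.956°, shortest Δλ = 96.361° (east) — does not cross 180°.
Total crossings: 0.

0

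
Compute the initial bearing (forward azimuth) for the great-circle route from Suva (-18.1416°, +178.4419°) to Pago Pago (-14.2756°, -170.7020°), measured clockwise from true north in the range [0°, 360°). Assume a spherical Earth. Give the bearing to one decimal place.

71.2°

Δλ = -170.7020 − 178.4419 = -349.1439°; wrapped into (−180°, 180°]: 10.8561°.
θ = atan2( sin Δλ · cos φ₂ , cos φ₁ · sin φ₂ − sin φ₁ · cos φ₂ · cos Δλ )
  = atan2(0.18253, 0.06202) = 71.232° → normalised to [0°, 360°): 71.232°.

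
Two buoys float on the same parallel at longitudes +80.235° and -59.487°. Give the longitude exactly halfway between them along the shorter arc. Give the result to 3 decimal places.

+10.374°

Signed shortest Δλ from +80.235° to -59.487° is -139.722°.
Midpoint longitude = +80.235° + (-139.722°)/2 = +80.235° − 69.861° = +10.374°.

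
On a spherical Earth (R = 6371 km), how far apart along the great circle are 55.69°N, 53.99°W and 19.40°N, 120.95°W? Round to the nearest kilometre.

Δλ = -120.95 − -53.99 = -66.96°.
Δφ = 19.40 − 55.69 = -36.29°.
a = sin²(Δφ/2) + cos φ₁ · cos φ₂ · sin²(Δλ/2) = 0.258777.
c = 2·atan2(√a, √(1−a)) = 1.06735 rad → d = 6371·c ≈ 6800.10 km.

6800 km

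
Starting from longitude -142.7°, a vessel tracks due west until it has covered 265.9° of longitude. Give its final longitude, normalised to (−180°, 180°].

Start at -142.7°; shift −265.9° → -408.6°.
-408.6° lies outside (−180°, 180°]; add 360° → -48.6°.

-48.6°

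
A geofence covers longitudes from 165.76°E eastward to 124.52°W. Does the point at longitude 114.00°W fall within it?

No

Band width going east from +165.76° to -124.52°: ((-124.52 − 165.76) mod 360) = 69.72°.
Offset of -114.00° east of the west edge: ((-114.00 − 165.76) mod 360) = 80.24°.
80.24° > 69.72° ⇒ outside.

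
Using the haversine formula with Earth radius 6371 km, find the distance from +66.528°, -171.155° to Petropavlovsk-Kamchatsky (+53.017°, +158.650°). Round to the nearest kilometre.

Δλ = 158.650 − -171.155 = 329.805°; wrapped into (−180°, 180°]: -30.195°.
Δφ = 53.017 − 66.528 = -13.511°.
a = sin²(Δφ/2) + cos φ₁ · cos φ₂ · sin²(Δλ/2) = 0.030093.
c = 2·atan2(√a, √(1−a)) = 0.34871 rad → d = 6371·c ≈ 2221.62 km.

2222 km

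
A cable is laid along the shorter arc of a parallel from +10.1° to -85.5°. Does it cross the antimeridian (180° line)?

No

Signed shortest Δλ = ((-85.5 − 10.1 + 180) mod 360) − 180 = -95.6°.
Going west by 95.6° from +10.1° reaches -85.5° without touching 180°.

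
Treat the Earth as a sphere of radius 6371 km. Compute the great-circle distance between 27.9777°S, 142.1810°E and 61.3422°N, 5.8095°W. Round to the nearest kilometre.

Δλ = -5.8095 − 142.1810 = -147.9905°.
Δφ = 61.3422 − -27.9777 = 89.3199°.
a = sin²(Δφ/2) + cos φ₁ · cos φ₂ · sin²(Δλ/2) = 0.885398.
c = 2·atan2(√a, √(1−a)) = 2.45089 rad → d = 6371·c ≈ 15614.59 km.

15615 km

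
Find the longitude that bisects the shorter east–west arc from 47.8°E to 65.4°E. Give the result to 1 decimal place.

56.6°E

Signed shortest Δλ from +47.8° to +65.4° is +17.6°.
Midpoint longitude = +47.8° + (+17.6°)/2 = +47.8° + 8.8° = +56.6°.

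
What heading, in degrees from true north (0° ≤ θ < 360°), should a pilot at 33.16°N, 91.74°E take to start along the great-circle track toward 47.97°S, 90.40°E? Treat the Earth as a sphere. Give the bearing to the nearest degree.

181°

Δλ = 90.40 − 91.74 = -1.34°.
θ = atan2( sin Δλ · cos φ₂ , cos φ₁ · sin φ₂ − sin φ₁ · cos φ₂ · cos Δλ )
  = atan2(-0.01566, -0.98794) = -179.092° → normalised to [0°, 360°): 180.908°.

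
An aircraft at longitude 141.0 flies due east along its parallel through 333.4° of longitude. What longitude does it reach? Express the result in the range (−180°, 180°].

Start at +141.0°; shift +333.4° → +474.4°.
+474.4° lies outside (−180°, 180°]; subtract 360° → +114.4°.

+114.4°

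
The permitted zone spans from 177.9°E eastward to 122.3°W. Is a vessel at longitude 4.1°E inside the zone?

Band width going east from +177.9° to -122.3°: ((-122.3 − 177.9) mod 360) = 59.8°.
Offset of +4.1° east of the west edge: ((4.1 − 177.9) mod 360) = 186.2°.
186.2° > 59.8° ⇒ outside.

No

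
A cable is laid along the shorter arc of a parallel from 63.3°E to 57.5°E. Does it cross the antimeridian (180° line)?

Signed shortest Δλ = ((57.5 − 63.3 + 180) mod 360) − 180 = -5.8°.
Going west by 5.8° from +63.3° reaches +57.5° without touching 180°.

No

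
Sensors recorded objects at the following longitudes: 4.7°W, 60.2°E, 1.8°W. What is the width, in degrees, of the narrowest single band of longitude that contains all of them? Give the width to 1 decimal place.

64.9°

Sort the longitudes: -4.7°, -1.8°, +60.2°.
Eastward gaps between consecutive values (wrapping around): 2.9°, 62.0°, 295.1°.
Largest gap = 295.1° ⇒ minimal covering band is its complement: 360° − 295.1° = 64.9°.
Band runs from -4.7° eastward to +60.2°.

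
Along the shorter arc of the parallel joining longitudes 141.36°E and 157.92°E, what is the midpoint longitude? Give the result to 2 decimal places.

Signed shortest Δλ from +141.36° to +157.92° is +16.56°.
Midpoint longitude = +141.36° + (+16.56°)/2 = +141.36° + 8.28° = +149.64°.

149.64°E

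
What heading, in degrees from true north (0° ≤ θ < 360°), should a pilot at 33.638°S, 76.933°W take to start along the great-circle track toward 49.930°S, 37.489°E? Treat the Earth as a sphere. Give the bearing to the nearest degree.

Δλ = 37.489 − -76.933 = 114.422°.
θ = atan2( sin Δλ · cos φ₂ , cos φ₁ · sin φ₂ − sin φ₁ · cos φ₂ · cos Δλ )
  = atan2(0.58613, -0.78455) = 143.237° → normalised to [0°, 360°): 143.237°.

143°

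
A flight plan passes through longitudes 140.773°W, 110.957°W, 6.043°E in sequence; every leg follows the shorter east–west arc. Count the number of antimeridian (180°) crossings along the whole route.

Leg 1: -140.773° → -110.957°, shortest Δλ = 29.816° (east) — does not cross 180°.
Leg 2: -110.957° → +6.043°, shortest Δλ = 117.0° (east) — does not cross 180°.
Total crossings: 0.

0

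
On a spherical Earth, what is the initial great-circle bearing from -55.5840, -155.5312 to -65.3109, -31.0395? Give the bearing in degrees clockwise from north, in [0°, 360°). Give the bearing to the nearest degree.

Δλ = -31.0395 − -155.5312 = 124.4917°.
θ = atan2( sin Δλ · cos φ₂ , cos φ₁ · sin φ₂ − sin φ₁ · cos φ₂ · cos Δλ )
  = atan2(0.34427, -0.70866) = 154.090° → normalised to [0°, 360°): 154.090°.

154°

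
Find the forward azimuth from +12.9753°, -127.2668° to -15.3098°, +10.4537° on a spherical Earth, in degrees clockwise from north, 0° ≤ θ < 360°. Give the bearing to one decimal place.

98.5°

Δλ = 10.4537 − -127.2668 = 137.7205°.
θ = atan2( sin Δλ · cos φ₂ , cos φ₁ · sin φ₂ − sin φ₁ · cos φ₂ · cos Δλ )
  = atan2(0.64887, -0.09707) = 98.508° → normalised to [0°, 360°): 98.508°.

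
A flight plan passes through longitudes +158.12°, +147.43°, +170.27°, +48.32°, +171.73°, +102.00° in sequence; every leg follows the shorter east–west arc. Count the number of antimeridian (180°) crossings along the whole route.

0

Leg 1: +158.12° → +147.43°, shortest Δλ = -10.69° (west) — does not cross 180°.
Leg 2: +147.43° → +170.27°, shortest Δλ = 22.84° (east) — does not cross 180°.
Leg 3: +170.27° → +48.32°, shortest Δλ = -121.95° (west) — does not cross 180°.
Leg 4: +48.32° → +171.73°, shortest Δλ = 123.41° (east) — does not cross 180°.
Leg 5: +171.73° → +102.00°, shortest Δλ = -69.73° (west) — does not cross 180°.
Total crossings: 0.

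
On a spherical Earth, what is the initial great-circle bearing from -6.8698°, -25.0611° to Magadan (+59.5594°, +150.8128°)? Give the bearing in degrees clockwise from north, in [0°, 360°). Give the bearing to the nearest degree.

Δλ = 150.8128 − -25.0611 = 175.8739°.
θ = atan2( sin Δλ · cos φ₂ , cos φ₁ · sin φ₂ − sin φ₁ · cos φ₂ · cos Δλ )
  = atan2(0.03645, 0.79552) = 2.624° → normalised to [0°, 360°): 2.624°.

3°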